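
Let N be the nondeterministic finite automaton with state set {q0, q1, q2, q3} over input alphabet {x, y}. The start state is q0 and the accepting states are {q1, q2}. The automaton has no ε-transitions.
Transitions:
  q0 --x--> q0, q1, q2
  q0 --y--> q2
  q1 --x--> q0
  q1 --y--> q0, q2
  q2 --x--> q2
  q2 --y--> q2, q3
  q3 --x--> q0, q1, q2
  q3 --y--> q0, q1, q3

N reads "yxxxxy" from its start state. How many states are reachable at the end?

Start: {q0}
read y: {q2}
read x: {q2}
read x: {q2}
read x: {q2}
read x: {q2}
read y: {q2, q3}
Final reachable set {q2, q3} has 2 states.

2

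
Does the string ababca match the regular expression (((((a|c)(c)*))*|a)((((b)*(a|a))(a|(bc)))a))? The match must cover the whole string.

yes

Split as a·babca: ((((a|c)(c)*))*|a) matches a and ((((b)*(a|a))(a|(bc)))a) matches babca.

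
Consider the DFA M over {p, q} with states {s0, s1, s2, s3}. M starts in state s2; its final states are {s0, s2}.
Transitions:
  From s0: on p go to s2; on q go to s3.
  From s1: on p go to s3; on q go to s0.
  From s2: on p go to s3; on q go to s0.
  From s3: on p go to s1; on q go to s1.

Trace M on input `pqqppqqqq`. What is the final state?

s1

s2 --p--> s3
s3 --q--> s1
s1 --q--> s0
s0 --p--> s2
s2 --p--> s3
s3 --q--> s1
s1 --q--> s0
s0 --q--> s3
s3 --q--> s1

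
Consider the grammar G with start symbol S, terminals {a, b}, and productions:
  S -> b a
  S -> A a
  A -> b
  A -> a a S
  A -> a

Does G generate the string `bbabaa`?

no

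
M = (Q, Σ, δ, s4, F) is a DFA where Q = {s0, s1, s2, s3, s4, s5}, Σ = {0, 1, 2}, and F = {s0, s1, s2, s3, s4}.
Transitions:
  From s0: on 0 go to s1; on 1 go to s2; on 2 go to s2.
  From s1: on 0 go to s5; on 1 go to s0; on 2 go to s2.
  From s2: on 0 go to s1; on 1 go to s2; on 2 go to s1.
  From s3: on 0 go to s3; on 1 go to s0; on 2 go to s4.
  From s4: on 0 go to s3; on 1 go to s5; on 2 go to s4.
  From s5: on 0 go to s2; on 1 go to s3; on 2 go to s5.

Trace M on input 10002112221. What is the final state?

s4 --1--> s5
s5 --0--> s2
s2 --0--> s1
s1 --0--> s5
s5 --2--> s5
s5 --1--> s3
s3 --1--> s0
s0 --2--> s2
s2 --2--> s1
s1 --2--> s2
s2 --1--> s2

s2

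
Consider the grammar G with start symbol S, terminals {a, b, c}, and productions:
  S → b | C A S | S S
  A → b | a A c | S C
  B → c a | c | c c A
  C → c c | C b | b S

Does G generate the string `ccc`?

no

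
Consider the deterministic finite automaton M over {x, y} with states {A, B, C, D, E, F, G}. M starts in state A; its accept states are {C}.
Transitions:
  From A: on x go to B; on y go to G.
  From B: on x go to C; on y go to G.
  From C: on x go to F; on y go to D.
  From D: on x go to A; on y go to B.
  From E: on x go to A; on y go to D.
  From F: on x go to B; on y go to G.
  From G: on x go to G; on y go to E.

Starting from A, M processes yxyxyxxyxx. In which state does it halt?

A --y--> G
G --x--> G
G --y--> E
E --x--> A
A --y--> G
G --x--> G
G --x--> G
G --y--> E
E --x--> A
A --x--> B

B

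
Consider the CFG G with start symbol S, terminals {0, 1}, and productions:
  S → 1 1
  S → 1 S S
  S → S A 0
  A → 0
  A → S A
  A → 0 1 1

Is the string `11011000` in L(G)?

yes

S ⇒ SA0 ⇒ SA0A0 ⇒ 11A0A0 ⇒ 110110A0 ⇒ 11011000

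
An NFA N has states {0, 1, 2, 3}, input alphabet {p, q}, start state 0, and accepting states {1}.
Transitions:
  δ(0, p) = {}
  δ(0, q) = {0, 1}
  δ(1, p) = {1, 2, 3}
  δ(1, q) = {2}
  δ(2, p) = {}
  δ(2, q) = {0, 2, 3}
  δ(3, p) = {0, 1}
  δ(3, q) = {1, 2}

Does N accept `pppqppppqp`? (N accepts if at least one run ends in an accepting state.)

Start: {0}
read p: {}
The reachable set is empty and stays empty for the remaining 9 symbols.
Reachable ∩ accepting = {} — empty.

rejected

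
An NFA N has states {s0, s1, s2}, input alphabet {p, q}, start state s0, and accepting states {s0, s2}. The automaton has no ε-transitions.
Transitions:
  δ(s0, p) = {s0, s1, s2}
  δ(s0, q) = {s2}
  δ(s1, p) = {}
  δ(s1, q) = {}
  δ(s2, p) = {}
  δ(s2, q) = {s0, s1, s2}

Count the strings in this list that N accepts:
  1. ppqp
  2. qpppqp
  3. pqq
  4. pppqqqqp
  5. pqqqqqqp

4

ppqp: accepted
qpppqp: rejected
pqq: accepted
pppqqqqp: accepted
pqqqqqqp: accepted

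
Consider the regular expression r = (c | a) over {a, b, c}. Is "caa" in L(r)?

no

Neither c nor a matches caa.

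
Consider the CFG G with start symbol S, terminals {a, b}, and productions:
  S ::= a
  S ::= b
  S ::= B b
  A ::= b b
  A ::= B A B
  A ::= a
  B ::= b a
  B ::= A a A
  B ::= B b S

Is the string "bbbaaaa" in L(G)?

no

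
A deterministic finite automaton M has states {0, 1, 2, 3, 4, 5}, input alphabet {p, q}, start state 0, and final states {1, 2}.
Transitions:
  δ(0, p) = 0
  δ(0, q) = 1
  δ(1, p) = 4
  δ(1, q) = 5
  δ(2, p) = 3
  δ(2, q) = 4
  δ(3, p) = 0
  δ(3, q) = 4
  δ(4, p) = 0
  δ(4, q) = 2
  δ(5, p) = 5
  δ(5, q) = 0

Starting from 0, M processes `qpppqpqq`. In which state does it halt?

0 --q--> 1
1 --p--> 4
4 --p--> 0
0 --p--> 0
0 --q--> 1
1 --p--> 4
4 --q--> 2
2 --q--> 4

4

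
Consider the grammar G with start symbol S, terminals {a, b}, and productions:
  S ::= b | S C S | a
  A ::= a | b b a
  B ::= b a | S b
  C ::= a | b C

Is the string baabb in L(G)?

no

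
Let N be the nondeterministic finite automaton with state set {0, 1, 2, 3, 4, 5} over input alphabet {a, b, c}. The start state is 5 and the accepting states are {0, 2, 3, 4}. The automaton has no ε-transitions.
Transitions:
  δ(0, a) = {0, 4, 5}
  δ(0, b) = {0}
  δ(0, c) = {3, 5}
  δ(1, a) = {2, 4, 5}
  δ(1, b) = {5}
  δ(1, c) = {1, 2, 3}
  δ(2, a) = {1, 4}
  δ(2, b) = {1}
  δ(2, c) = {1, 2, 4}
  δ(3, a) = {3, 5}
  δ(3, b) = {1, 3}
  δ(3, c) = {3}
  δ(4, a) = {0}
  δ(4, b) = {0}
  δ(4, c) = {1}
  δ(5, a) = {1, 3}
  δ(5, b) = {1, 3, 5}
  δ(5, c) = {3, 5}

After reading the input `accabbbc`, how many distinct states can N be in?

4

Start: {5}
read a: {1, 3}
read c: {1, 2, 3}
read c: {1, 2, 3, 4}
read a: {0, 1, 2, 3, 4, 5}
read b: {0, 1, 3, 5}
read b: {0, 1, 3, 5}
read b: {0, 1, 3, 5}
read c: {1, 2, 3, 5}
Final reachable set {1, 2, 3, 5} has 4 states.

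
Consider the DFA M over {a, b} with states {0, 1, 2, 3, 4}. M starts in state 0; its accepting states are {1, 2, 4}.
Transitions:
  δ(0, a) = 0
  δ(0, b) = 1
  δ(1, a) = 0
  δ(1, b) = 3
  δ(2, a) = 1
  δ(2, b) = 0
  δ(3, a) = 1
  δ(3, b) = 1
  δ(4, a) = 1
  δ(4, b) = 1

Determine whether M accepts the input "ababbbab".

accepted

0 --a--> 0
0 --b--> 1
1 --a--> 0
0 --b--> 1
1 --b--> 3
3 --b--> 1
1 --a--> 0
0 --b--> 1
End in state 1, which is an accepting state.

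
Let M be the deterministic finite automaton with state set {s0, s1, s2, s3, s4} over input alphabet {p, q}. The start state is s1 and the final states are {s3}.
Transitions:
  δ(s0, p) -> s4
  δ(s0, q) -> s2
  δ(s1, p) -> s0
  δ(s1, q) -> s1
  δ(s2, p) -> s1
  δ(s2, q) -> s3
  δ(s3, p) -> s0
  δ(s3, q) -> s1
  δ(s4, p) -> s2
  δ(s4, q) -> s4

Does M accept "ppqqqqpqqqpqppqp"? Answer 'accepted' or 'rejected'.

rejected

s1 --p--> s0
s0 --p--> s4
s4 --q--> s4
s4 --q--> s4
s4 --q--> s4
s4 --q--> s4
s4 --p--> s2
s2 --q--> s3
s3 --q--> s1
s1 --q--> s1
s1 --p--> s0
s0 --q--> s2
s2 --p--> s1
s1 --p--> s0
s0 --q--> s2
s2 --p--> s1
End in state s1, which is not an accepting state.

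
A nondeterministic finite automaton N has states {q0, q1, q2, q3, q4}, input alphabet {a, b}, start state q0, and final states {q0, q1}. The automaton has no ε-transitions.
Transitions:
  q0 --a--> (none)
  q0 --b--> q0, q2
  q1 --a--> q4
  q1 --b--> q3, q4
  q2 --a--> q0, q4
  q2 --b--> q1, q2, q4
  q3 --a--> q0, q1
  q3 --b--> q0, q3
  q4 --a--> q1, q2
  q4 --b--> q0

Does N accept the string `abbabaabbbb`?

rejected

Start: {q0}
read a: {}
The reachable set is empty and stays empty for the remaining 10 symbols.
Reachable ∩ accepting = {} — empty.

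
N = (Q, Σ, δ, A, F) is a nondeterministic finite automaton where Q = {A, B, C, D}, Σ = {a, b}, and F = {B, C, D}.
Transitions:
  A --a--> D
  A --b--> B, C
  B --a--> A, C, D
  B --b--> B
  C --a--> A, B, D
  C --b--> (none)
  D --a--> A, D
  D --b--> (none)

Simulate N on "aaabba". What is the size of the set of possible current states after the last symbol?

Start: {A}
read a: {D}
read a: {A, D}
read a: {A, D}
read b: {B, C}
read b: {B}
read a: {A, C, D}
Final reachable set {A, C, D} has 3 states.

3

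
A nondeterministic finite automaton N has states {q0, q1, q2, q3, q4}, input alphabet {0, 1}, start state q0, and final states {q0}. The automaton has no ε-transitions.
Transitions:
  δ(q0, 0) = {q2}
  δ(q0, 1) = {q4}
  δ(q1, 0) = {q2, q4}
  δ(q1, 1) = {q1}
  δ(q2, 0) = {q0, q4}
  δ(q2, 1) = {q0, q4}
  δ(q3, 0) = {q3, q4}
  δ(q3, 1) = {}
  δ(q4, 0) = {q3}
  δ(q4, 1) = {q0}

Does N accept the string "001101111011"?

accepted

Start: {q0}
read 0: {q2}
read 0: {q0, q4}
read 1: {q0, q4}
read 1: {q0, q4}
read 0: {q2, q3}
read 1: {q0, q4}
read 1: {q0, q4}
read 1: {q0, q4}
read 1: {q0, q4}
read 0: {q2, q3}
read 1: {q0, q4}
read 1: {q0, q4}
Reachable ∩ accepting = {q0} — nonempty.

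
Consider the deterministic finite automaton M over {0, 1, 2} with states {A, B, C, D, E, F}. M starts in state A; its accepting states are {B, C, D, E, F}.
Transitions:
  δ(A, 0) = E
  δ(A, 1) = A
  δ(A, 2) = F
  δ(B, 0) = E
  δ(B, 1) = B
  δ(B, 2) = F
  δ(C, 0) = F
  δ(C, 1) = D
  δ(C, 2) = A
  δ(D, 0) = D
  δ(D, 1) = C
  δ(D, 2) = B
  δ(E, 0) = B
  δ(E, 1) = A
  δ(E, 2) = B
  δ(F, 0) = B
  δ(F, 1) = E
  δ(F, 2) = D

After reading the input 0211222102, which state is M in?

B

A --0--> E
E --2--> B
B --1--> B
B --1--> B
B --2--> F
F --2--> D
D --2--> B
B --1--> B
B --0--> E
E --2--> B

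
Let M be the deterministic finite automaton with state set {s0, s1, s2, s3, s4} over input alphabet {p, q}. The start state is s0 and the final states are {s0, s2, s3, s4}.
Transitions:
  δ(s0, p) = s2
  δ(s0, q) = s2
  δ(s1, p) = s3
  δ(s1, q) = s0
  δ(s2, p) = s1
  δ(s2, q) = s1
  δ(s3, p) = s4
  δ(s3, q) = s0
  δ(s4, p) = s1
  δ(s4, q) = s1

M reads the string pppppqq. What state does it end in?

s2

s0 --p--> s2
s2 --p--> s1
s1 --p--> s3
s3 --p--> s4
s4 --p--> s1
s1 --q--> s0
s0 --q--> s2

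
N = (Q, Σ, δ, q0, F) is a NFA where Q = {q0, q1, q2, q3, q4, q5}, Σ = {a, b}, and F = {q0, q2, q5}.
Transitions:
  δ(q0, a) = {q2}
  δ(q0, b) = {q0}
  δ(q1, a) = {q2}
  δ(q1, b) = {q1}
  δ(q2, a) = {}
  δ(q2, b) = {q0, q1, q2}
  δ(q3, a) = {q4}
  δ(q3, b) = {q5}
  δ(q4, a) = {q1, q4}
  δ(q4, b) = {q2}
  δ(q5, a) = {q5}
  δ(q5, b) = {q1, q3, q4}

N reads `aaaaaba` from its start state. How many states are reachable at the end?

Start: {q0}
read a: {q2}
read a: {}
The reachable set is empty and stays empty for the remaining 5 symbols.
Final reachable set {} has 0 states.

0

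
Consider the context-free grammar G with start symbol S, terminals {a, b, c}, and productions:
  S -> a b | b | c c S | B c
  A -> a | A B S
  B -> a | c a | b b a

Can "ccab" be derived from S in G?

yes

S ⇒ ccS ⇒ ccab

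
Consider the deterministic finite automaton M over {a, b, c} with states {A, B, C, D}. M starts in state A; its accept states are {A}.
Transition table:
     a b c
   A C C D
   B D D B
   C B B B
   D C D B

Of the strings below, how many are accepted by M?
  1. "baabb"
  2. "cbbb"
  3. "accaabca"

0

"baabb": rejected
"cbbb": rejected
"accaabca": rejected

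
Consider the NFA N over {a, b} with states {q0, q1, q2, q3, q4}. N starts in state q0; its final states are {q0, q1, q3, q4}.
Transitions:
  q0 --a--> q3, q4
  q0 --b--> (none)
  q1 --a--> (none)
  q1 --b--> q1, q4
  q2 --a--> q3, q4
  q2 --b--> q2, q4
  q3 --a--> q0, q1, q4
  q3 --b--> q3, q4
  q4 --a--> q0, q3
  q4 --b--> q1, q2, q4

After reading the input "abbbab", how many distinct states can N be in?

Start: {q0}
read a: {q3, q4}
read b: {q1, q2, q3, q4}
read b: {q1, q2, q3, q4}
read b: {q1, q2, q3, q4}
read a: {q0, q1, q3, q4}
read b: {q1, q2, q3, q4}
Final reachable set {q1, q2, q3, q4} has 4 states.

4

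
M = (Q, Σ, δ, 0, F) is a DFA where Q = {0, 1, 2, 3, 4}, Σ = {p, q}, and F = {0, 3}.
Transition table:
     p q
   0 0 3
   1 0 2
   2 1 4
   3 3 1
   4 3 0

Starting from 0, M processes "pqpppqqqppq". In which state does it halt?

1

0 --p--> 0
0 --q--> 3
3 --p--> 3
3 --p--> 3
3 --p--> 3
3 --q--> 1
1 --q--> 2
2 --q--> 4
4 --p--> 3
3 --p--> 3
3 --q--> 1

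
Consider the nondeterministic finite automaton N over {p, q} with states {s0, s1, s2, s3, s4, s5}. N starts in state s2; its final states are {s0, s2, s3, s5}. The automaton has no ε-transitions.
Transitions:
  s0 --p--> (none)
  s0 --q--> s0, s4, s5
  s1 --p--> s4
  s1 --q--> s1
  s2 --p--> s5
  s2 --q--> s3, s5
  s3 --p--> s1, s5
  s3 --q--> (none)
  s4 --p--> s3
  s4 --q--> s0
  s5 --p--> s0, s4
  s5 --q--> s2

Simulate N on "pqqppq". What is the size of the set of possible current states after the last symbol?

Start: {s2}
read p: {s5}
read q: {s2}
read q: {s3, s5}
read p: {s0, s1, s4, s5}
read p: {s0, s3, s4}
read q: {s0, s4, s5}
Final reachable set {s0, s4, s5} has 3 states.

3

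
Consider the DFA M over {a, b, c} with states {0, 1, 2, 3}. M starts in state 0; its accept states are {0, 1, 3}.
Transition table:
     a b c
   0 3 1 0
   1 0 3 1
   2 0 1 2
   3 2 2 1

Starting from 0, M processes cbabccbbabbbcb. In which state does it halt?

0 --c--> 0
0 --b--> 1
1 --a--> 0
0 --b--> 1
1 --c--> 1
1 --c--> 1
1 --b--> 3
3 --b--> 2
2 --a--> 0
0 --b--> 1
1 --b--> 3
3 --b--> 2
2 --c--> 2
2 --b--> 1

1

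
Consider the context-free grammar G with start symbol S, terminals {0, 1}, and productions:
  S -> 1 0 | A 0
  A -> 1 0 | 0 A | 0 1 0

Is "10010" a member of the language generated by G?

no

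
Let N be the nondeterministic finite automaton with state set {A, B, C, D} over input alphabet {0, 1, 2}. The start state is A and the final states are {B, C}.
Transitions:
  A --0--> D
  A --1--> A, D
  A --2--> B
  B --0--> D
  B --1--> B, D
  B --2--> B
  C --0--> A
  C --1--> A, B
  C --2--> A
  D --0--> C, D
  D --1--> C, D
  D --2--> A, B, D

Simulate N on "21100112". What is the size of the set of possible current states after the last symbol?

Start: {A}
read 2: {B}
read 1: {B, D}
read 1: {B, C, D}
read 0: {A, C, D}
read 0: {A, C, D}
read 1: {A, B, C, D}
read 1: {A, B, C, D}
read 2: {A, B, D}
Final reachable set {A, B, D} has 3 states.

3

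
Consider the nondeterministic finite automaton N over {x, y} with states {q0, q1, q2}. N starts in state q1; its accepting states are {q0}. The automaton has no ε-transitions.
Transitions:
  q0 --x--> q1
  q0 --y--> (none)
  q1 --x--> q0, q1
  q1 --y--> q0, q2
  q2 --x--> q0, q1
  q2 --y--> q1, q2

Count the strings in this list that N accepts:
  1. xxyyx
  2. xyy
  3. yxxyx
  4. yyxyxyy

2

xxyyx: accepted
xyy: rejected
yxxyx: accepted
yyxyxyy: rejected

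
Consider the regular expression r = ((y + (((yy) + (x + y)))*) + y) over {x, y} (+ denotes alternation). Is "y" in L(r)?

yes

The left alternative (y+(((yy)+(x+y)))*) matches y.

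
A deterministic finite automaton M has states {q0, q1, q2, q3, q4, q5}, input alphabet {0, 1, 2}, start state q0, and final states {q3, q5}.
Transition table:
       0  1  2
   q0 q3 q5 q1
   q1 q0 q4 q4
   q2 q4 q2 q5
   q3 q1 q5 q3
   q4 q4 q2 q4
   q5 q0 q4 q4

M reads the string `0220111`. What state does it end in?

q2

q0 --0--> q3
q3 --2--> q3
q3 --2--> q3
q3 --0--> q1
q1 --1--> q4
q4 --1--> q2
q2 --1--> q2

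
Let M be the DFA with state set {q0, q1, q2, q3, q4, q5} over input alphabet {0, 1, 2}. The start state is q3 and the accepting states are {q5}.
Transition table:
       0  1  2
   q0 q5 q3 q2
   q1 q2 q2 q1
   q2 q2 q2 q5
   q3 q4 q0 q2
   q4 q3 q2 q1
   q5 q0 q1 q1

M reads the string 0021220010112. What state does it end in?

q3 --0--> q4
q4 --0--> q3
q3 --2--> q2
q2 --1--> q2
q2 --2--> q5
q5 --2--> q1
q1 --0--> q2
q2 --0--> q2
q2 --1--> q2
q2 --0--> q2
q2 --1--> q2
q2 --1--> q2
q2 --2--> q5

q5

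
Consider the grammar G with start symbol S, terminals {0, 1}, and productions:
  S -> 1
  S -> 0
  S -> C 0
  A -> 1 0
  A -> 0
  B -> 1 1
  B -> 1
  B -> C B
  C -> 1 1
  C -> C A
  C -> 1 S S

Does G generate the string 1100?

S ⇒ C0 ⇒ 1SS0 ⇒ 11S0 ⇒ 1100

yes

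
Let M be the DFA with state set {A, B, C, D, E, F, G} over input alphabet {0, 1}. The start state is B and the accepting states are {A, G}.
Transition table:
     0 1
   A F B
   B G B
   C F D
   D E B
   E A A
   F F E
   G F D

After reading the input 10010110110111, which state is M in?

B --1--> B
B --0--> G
G --0--> F
F --1--> E
E --0--> A
A --1--> B
B --1--> B
B --0--> G
G --1--> D
D --1--> B
B --0--> G
G --1--> D
D --1--> B
B --1--> B

B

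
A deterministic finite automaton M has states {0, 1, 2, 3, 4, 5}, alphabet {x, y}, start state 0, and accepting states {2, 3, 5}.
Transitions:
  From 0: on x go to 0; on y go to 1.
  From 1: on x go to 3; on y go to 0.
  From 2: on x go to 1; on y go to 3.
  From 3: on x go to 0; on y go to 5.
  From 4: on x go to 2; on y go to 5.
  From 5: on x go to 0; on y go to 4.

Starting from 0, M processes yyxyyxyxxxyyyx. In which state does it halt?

3

0 --y--> 1
1 --y--> 0
0 --x--> 0
0 --y--> 1
1 --y--> 0
0 --x--> 0
0 --y--> 1
1 --x--> 3
3 --x--> 0
0 --x--> 0
0 --y--> 1
1 --y--> 0
0 --y--> 1
1 --x--> 3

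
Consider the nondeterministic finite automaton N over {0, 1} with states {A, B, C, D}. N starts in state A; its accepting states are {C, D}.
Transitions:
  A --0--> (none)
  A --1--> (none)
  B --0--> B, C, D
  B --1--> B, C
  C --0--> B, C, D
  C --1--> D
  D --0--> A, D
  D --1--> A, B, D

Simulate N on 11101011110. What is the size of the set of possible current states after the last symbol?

0

Start: {A}
read 1: {}
The reachable set is empty and stays empty for the remaining 10 symbols.
Final reachable set {} has 0 states.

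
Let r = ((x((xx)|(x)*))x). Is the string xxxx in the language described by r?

yes

Split as xxx·x: (x((xx)|(x)*)) matches xxx and x matches x.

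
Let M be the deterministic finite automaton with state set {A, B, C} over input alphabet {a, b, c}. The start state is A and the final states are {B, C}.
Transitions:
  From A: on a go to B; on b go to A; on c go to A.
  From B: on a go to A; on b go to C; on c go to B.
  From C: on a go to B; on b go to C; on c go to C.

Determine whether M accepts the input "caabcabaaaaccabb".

A --c--> A
A --a--> B
B --a--> A
A --b--> A
A --c--> A
A --a--> B
B --b--> C
C --a--> B
B --a--> A
A --a--> B
B --a--> A
A --c--> A
A --c--> A
A --a--> B
B --b--> C
C --b--> C
End in state C, which is an accepting state.

accepted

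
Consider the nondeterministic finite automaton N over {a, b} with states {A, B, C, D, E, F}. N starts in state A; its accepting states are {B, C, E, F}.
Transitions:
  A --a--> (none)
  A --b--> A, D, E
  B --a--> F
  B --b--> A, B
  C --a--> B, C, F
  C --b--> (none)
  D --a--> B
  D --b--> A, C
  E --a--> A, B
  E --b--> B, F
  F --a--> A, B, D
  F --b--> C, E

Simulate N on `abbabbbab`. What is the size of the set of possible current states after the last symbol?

Start: {A}
read a: {}
The reachable set is empty and stays empty for the remaining 8 symbols.
Final reachable set {} has 0 states.

0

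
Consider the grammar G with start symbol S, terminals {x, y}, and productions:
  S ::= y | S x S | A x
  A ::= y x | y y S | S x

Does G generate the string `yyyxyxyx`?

yes

S ⇒ Ax ⇒ yySx ⇒ yySxSx ⇒ yySxSxSx ⇒ yyyxSxSx ⇒ yyyxyxSx ⇒ yyyxyxyx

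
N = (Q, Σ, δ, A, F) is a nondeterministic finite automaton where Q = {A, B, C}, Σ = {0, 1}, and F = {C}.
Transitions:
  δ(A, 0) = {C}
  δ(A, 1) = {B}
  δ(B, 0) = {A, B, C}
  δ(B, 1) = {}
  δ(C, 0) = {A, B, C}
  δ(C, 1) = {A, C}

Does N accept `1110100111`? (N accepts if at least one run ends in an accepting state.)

rejected

Start: {A}
read 1: {B}
read 1: {}
The reachable set is empty and stays empty for the remaining 8 symbols.
Reachable ∩ accepting = {} — empty.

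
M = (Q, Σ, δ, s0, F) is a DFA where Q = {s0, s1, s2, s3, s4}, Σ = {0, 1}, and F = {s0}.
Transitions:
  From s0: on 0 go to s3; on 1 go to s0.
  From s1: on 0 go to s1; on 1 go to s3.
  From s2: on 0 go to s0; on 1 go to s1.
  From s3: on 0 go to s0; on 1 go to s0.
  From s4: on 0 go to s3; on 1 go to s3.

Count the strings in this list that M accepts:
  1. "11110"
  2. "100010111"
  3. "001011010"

"11110": rejected
"100010111": accepted
"001011010": rejected

1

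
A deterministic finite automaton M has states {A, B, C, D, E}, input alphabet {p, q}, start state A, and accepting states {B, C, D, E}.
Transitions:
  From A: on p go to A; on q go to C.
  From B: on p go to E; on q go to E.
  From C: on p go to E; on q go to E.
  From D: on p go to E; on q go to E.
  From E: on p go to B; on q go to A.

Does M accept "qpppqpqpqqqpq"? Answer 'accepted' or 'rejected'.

A --q--> C
C --p--> E
E --p--> B
B --p--> E
E --q--> A
A --p--> A
A --q--> C
C --p--> E
E --q--> A
A --q--> C
C --q--> E
E --p--> B
B --q--> E
End in state E, which is an accepting state.

accepted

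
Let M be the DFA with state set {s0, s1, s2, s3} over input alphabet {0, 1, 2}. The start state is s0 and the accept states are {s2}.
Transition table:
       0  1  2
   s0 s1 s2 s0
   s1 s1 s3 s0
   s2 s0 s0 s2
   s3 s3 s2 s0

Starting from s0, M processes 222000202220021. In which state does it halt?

s2

s0 --2--> s0
s0 --2--> s0
s0 --2--> s0
s0 --0--> s1
s1 --0--> s1
s1 --0--> s1
s1 --2--> s0
s0 --0--> s1
s1 --2--> s0
s0 --2--> s0
s0 --2--> s0
s0 --0--> s1
s1 --0--> s1
s1 --2--> s0
s0 --1--> s2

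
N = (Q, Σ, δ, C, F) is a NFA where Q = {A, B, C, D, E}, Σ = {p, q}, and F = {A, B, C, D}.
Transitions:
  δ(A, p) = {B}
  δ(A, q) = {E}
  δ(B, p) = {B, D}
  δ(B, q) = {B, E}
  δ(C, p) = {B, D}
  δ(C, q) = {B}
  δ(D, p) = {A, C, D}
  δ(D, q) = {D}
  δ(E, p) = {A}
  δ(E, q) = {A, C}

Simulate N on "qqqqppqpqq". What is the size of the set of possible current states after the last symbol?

5

Start: {C}
read q: {B}
read q: {B, E}
read q: {A, B, C, E}
read q: {A, B, C, E}
read p: {A, B, D}
read p: {A, B, C, D}
read q: {B, D, E}
read p: {A, B, C, D}
read q: {B, D, E}
read q: {A, B, C, D, E}
Final reachable set {A, B, C, D, E} has 5 states.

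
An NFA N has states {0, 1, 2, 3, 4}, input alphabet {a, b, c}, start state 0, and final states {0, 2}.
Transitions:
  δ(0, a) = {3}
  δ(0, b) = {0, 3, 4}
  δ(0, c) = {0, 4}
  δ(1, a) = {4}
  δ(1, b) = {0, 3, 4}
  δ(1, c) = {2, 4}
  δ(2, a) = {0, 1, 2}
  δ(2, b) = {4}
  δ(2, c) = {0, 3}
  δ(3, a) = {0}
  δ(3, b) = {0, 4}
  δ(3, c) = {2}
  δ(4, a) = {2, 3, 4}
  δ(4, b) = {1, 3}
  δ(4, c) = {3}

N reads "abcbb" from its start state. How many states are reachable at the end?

4

Start: {0}
read a: {3}
read b: {0, 4}
read c: {0, 3, 4}
read b: {0, 1, 3, 4}
read b: {0, 1, 3, 4}
Final reachable set {0, 1, 3, 4} has 4 states.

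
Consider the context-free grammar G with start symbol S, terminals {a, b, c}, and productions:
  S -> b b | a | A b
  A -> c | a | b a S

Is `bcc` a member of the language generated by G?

no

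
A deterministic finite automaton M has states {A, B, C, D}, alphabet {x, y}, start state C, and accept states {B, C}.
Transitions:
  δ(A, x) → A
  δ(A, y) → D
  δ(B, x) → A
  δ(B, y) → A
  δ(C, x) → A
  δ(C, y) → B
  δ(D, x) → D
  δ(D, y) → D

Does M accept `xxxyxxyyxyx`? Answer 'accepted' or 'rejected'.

C --x--> A
A --x--> A
A --x--> A
A --y--> D
D --x--> D
D --x--> D
D --y--> D
D --y--> D
D --x--> D
D --y--> D
D --x--> D
End in state D, which is not an accepting state.

rejected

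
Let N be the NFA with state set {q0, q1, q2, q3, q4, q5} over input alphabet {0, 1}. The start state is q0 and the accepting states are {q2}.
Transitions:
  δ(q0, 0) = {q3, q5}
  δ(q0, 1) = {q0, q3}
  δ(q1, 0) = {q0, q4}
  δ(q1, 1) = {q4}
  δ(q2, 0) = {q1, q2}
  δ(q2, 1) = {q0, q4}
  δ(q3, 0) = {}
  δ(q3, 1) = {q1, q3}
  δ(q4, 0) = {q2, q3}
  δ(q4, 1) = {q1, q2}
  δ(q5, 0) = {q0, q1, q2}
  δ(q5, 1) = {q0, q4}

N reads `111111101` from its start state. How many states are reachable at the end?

5

Start: {q0}
read 1: {q0, q3}
read 1: {q0, q1, q3}
read 1: {q0, q1, q3, q4}
read 1: {q0, q1, q2, q3, q4}
read 1: {q0, q1, q2, q3, q4}
read 1: {q0, q1, q2, q3, q4}
read 1: {q0, q1, q2, q3, q4}
read 0: {q0, q1, q2, q3, q4, q5}
read 1: {q0, q1, q2, q3, q4}
Final reachable set {q0, q1, q2, q3, q4} has 5 states.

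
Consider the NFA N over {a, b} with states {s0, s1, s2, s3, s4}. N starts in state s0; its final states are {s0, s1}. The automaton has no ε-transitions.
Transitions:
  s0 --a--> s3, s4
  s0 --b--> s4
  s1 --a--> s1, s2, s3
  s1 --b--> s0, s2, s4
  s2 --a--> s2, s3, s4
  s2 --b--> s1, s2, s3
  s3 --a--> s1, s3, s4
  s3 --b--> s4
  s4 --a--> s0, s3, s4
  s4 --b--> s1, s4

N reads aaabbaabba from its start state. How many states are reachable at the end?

5

Start: {s0}
read a: {s3, s4}
read a: {s0, s1, s3, s4}
read a: {s0, s1, s2, s3, s4}
read b: {s0, s1, s2, s3, s4}
read b: {s0, s1, s2, s3, s4}
read a: {s0, s1, s2, s3, s4}
read a: {s0, s1, s2, s3, s4}
read b: {s0, s1, s2, s3, s4}
read b: {s0, s1, s2, s3, s4}
read a: {s0, s1, s2, s3, s4}
Final reachable set {s0, s1, s2, s3, s4} has 5 states.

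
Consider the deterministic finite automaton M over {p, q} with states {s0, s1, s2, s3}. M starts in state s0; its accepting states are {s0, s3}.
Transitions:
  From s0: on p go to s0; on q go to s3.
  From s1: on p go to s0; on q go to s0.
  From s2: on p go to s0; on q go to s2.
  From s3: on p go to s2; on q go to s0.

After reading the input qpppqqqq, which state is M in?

s0 --q--> s3
s3 --p--> s2
s2 --p--> s0
s0 --p--> s0
s0 --q--> s3
s3 --q--> s0
s0 --q--> s3
s3 --q--> s0

s0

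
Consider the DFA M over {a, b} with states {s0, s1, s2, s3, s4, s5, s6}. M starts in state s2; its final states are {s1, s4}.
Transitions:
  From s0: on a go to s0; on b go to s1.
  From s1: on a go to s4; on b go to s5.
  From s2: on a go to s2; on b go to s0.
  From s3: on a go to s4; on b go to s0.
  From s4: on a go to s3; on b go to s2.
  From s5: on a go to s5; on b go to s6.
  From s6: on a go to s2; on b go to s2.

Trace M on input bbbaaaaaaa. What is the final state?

s2 --b--> s0
s0 --b--> s1
s1 --b--> s5
s5 --a--> s5
s5 --a--> s5
s5 --a--> s5
s5 --a--> s5
s5 --a--> s5
s5 --a--> s5
s5 --a--> s5

s5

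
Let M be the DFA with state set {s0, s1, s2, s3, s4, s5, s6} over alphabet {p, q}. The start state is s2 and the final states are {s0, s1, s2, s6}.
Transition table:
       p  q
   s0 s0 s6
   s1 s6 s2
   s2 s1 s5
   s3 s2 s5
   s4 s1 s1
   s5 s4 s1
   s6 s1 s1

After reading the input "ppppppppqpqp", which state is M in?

s2 --p--> s1
s1 --p--> s6
s6 --p--> s1
s1 --p--> s6
s6 --p--> s1
s1 --p--> s6
s6 --p--> s1
s1 --p--> s6
s6 --q--> s1
s1 --p--> s6
s6 --q--> s1
s1 --p--> s6

s6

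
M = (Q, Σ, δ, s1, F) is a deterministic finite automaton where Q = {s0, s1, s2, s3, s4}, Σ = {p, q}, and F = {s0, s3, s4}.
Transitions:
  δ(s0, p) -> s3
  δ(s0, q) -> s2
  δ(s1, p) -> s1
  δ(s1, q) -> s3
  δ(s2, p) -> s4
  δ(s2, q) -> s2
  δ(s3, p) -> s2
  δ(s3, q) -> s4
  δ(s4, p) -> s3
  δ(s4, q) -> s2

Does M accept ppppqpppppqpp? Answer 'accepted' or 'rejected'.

accepted

s1 --p--> s1
s1 --p--> s1
s1 --p--> s1
s1 --p--> s1
s1 --q--> s3
s3 --p--> s2
s2 --p--> s4
s4 --p--> s3
s3 --p--> s2
s2 --p--> s4
s4 --q--> s2
s2 --p--> s4
s4 --p--> s3
End in state s3, which is an accepting state.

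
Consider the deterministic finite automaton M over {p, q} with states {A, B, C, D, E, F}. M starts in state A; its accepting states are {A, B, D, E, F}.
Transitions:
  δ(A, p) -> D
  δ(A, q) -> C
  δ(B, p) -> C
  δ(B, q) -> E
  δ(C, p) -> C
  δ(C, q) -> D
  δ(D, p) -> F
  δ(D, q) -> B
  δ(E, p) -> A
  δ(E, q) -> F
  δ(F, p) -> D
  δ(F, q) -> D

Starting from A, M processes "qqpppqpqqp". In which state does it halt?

C

A --q--> C
C --q--> D
D --p--> F
F --p--> D
D --p--> F
F --q--> D
D --p--> F
F --q--> D
D --q--> B
B --p--> C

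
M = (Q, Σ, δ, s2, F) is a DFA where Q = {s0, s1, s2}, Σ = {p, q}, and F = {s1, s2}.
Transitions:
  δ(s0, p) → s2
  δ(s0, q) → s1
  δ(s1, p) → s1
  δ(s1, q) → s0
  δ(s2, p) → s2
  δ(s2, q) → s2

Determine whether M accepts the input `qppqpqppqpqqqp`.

accepted

s2 --q--> s2
s2 --p--> s2
s2 --p--> s2
s2 --q--> s2
s2 --p--> s2
s2 --q--> s2
s2 --p--> s2
s2 --p--> s2
s2 --q--> s2
s2 --p--> s2
s2 --q--> s2
s2 --q--> s2
s2 --q--> s2
s2 --p--> s2
End in state s2, which is an accepting state.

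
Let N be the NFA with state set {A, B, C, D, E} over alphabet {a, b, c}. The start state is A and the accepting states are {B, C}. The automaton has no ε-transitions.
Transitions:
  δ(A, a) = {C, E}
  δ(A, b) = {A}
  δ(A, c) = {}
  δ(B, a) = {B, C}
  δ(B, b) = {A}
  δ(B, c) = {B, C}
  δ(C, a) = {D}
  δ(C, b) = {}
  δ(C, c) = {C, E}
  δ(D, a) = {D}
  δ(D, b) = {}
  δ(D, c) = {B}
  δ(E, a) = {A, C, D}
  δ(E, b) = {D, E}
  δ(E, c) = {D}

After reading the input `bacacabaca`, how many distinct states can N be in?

3

Start: {A}
read b: {A}
read a: {C, E}
read c: {C, D, E}
read a: {A, C, D}
read c: {B, C, E}
read a: {A, B, C, D}
read b: {A}
read a: {C, E}
read c: {C, D, E}
read a: {A, C, D}
Final reachable set {A, C, D} has 3 states.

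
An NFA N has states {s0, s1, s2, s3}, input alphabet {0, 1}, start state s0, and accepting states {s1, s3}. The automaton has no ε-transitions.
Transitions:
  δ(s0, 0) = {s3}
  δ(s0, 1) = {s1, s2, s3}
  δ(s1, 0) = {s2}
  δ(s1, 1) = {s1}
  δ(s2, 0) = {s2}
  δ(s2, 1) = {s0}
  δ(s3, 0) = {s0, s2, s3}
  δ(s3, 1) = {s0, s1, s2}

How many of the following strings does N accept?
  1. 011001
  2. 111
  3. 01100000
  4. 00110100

011001: accepted
111: accepted
01100000: accepted
00110100: accepted

4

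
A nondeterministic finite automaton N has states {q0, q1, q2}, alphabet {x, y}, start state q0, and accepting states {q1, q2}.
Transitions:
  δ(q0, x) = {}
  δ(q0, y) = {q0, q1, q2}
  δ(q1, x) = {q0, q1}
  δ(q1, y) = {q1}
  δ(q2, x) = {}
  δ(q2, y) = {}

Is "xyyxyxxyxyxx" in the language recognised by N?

Start: {q0}
read x: {}
The reachable set is empty and stays empty for the remaining 11 symbols.
Reachable ∩ accepting = {} — empty.

rejected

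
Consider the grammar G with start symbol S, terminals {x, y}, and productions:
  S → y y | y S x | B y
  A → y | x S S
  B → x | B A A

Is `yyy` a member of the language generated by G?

no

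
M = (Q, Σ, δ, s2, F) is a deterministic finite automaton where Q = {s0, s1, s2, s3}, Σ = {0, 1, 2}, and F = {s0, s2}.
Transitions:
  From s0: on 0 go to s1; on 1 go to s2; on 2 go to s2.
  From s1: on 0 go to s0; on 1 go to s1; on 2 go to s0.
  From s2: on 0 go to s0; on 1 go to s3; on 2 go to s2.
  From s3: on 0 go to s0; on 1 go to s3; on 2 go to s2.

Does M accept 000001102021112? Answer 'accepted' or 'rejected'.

accepted

s2 --0--> s0
s0 --0--> s1
s1 --0--> s0
s0 --0--> s1
s1 --0--> s0
s0 --1--> s2
s2 --1--> s3
s3 --0--> s0
s0 --2--> s2
s2 --0--> s0
s0 --2--> s2
s2 --1--> s3
s3 --1--> s3
s3 --1--> s3
s3 --2--> s2
End in state s2, which is an accepting state.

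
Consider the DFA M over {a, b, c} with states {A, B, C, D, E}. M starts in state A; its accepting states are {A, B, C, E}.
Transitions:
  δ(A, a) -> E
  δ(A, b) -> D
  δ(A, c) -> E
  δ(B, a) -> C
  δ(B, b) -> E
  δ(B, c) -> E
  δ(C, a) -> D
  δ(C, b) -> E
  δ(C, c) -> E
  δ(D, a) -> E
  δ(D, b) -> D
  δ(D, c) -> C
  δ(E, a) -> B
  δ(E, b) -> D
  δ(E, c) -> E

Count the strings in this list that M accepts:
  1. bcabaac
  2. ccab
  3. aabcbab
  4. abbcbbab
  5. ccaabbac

3

bcabaac: accepted
ccab: accepted
aabcbab: rejected
abbcbbab: rejected
ccaabbac: accepted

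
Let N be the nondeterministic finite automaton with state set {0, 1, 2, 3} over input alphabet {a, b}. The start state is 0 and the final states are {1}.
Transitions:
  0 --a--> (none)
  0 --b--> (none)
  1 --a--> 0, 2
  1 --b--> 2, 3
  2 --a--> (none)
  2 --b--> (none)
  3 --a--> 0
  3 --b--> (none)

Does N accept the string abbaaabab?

Start: {0}
read a: {}
The reachable set is empty and stays empty for the remaining 8 symbols.
Reachable ∩ accepting = {} — empty.

rejected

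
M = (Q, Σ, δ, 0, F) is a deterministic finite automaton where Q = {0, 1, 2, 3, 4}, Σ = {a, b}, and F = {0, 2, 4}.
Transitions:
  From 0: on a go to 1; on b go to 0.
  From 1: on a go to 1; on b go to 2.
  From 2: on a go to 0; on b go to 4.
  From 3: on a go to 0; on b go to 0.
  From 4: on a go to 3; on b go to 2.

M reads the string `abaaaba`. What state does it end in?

0

0 --a--> 1
1 --b--> 2
2 --a--> 0
0 --a--> 1
1 --a--> 1
1 --b--> 2
2 --a--> 0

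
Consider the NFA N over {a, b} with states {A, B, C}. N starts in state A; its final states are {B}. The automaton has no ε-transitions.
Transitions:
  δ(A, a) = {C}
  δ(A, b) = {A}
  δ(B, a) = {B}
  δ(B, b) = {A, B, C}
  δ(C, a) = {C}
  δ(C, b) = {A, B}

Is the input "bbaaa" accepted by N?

rejected

Start: {A}
read b: {A}
read b: {A}
read a: {C}
read a: {C}
read a: {C}
Reachable ∩ accepting = {} — empty.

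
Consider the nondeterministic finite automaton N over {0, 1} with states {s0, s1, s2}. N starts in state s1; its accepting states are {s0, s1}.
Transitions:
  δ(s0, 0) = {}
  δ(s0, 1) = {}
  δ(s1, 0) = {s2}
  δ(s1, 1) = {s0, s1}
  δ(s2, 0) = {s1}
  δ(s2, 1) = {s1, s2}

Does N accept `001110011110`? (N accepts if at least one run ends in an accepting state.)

Start: {s1}
read 0: {s2}
read 0: {s1}
read 1: {s0, s1}
read 1: {s0, s1}
read 1: {s0, s1}
read 0: {s2}
read 0: {s1}
read 1: {s0, s1}
read 1: {s0, s1}
read 1: {s0, s1}
read 1: {s0, s1}
read 0: {s2}
Reachable ∩ accepting = {} — empty.

rejected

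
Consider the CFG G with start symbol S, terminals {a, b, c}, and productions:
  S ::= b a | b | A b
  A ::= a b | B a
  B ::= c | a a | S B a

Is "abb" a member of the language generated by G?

S ⇒ Ab ⇒ abb

yes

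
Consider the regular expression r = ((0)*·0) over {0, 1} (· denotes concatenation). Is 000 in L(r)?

Split as 00·0: (0)* matches 00 and 0 matches 0.

yes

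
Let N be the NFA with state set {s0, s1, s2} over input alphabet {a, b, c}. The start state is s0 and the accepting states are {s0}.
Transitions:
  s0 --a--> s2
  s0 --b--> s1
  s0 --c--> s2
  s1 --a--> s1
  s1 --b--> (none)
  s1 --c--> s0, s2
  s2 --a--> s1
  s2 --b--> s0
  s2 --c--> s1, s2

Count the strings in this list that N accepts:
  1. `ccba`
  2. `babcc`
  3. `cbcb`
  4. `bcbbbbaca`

`ccba`: rejected
`babcc`: rejected
`cbcb`: accepted
`bcbbbbaca`: rejected

1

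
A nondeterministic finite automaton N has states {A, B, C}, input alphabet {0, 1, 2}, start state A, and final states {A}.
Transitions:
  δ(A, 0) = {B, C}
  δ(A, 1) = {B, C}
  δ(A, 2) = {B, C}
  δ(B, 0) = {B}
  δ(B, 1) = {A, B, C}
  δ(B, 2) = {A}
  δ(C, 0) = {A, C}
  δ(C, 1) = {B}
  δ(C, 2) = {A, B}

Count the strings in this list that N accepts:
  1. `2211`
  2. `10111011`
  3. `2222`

`2211`: accepted
`10111011`: accepted
`2222`: accepted

3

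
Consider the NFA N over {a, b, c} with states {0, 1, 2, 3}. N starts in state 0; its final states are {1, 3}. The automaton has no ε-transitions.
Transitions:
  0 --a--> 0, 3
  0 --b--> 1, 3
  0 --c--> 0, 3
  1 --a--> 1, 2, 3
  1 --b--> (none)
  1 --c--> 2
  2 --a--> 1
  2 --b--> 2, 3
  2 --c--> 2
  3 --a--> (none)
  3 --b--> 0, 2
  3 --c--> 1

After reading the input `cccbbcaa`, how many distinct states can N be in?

4

Start: {0}
read c: {0, 3}
read c: {0, 1, 3}
read c: {0, 1, 2, 3}
read b: {0, 1, 2, 3}
read b: {0, 1, 2, 3}
read c: {0, 1, 2, 3}
read a: {0, 1, 2, 3}
read a: {0, 1, 2, 3}
Final reachable set {0, 1, 2, 3} has 4 states.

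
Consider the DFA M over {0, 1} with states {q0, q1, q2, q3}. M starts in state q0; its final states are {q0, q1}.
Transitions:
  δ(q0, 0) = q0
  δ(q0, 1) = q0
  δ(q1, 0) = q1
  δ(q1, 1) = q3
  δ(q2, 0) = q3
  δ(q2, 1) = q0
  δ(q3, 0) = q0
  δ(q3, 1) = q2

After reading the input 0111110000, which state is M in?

q0 --0--> q0
q0 --1--> q0
q0 --1--> q0
q0 --1--> q0
q0 --1--> q0
q0 --1--> q0
q0 --0--> q0
q0 --0--> q0
q0 --0--> q0
q0 --0--> q0

q0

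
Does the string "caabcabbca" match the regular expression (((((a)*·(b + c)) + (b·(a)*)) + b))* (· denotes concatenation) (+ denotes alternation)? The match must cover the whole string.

caabcabbca cannot be split into zero or more pieces each matching ((((a)*·(b+c))+(b·(a)*))+b).

no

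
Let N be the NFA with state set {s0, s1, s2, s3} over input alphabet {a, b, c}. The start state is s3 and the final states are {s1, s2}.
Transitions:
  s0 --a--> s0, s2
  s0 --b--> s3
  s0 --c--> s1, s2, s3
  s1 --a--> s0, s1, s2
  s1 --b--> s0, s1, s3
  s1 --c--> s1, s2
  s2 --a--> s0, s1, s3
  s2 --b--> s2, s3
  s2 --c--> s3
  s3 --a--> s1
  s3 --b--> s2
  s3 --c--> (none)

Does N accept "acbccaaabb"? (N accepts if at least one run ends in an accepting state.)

Start: {s3}
read a: {s1}
read c: {s1, s2}
read b: {s0, s1, s2, s3}
read c: {s1, s2, s3}
read c: {s1, s2, s3}
read a: {s0, s1, s2, s3}
read a: {s0, s1, s2, s3}
read a: {s0, s1, s2, s3}
read b: {s0, s1, s2, s3}
read b: {s0, s1, s2, s3}
Reachable ∩ accepting = {s1, s2} — nonempty.

accepted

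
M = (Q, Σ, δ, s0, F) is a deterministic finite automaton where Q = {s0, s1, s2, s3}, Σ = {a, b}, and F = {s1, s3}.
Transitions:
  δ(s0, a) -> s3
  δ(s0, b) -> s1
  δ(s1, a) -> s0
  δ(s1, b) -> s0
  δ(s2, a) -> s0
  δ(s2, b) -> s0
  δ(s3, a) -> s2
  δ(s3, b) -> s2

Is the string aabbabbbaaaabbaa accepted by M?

rejected

s0 --a--> s3
s3 --a--> s2
s2 --b--> s0
s0 --b--> s1
s1 --a--> s0
s0 --b--> s1
s1 --b--> s0
s0 --b--> s1
s1 --a--> s0
s0 --a--> s3
s3 --a--> s2
s2 --a--> s0
s0 --b--> s1
s1 --b--> s0
s0 --a--> s3
s3 --a--> s2
End in state s2, which is not an accepting state.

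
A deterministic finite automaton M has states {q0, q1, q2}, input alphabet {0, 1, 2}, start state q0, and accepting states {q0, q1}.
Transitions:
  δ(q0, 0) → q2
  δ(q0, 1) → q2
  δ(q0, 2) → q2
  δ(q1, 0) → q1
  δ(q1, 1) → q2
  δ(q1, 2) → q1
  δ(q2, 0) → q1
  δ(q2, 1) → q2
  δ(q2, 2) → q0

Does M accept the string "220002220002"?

accepted

q0 --2--> q2
q2 --2--> q0
q0 --0--> q2
q2 --0--> q1
q1 --0--> q1
q1 --2--> q1
q1 --2--> q1
q1 --2--> q1
q1 --0--> q1
q1 --0--> q1
q1 --0--> q1
q1 --2--> q1
End in state q1, which is an accepting state.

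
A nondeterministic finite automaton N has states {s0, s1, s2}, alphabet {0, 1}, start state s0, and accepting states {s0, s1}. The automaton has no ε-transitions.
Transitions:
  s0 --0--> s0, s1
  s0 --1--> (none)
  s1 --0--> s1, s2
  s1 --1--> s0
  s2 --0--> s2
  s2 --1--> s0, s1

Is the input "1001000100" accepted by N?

rejected

Start: {s0}
read 1: {}
The reachable set is empty and stays empty for the remaining 9 symbols.
Reachable ∩ accepting = {} — empty.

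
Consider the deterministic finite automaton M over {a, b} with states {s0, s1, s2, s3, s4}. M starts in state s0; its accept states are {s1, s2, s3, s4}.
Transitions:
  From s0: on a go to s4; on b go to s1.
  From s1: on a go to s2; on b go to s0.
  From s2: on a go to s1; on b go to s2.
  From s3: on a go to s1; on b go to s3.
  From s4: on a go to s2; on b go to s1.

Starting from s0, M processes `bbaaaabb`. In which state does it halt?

s0 --b--> s1
s1 --b--> s0
s0 --a--> s4
s4 --a--> s2
s2 --a--> s1
s1 --a--> s2
s2 --b--> s2
s2 --b--> s2

s2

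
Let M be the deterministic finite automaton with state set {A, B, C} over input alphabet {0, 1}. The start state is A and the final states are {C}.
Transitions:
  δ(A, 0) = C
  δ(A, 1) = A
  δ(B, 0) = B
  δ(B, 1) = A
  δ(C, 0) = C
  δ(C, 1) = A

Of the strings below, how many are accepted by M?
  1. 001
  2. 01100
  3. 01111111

1

001: rejected
01100: accepted
01111111: rejected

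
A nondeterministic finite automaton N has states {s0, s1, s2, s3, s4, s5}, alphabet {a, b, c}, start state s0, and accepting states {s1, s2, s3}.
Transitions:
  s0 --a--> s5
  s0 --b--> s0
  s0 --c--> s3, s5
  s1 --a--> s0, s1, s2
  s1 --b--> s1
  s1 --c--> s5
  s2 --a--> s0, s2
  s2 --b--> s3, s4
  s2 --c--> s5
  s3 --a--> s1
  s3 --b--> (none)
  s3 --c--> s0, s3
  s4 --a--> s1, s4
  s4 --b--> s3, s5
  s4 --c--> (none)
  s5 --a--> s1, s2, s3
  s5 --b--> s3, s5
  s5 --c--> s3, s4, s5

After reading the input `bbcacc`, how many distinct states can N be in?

Start: {s0}
read b: {s0}
read b: {s0}
read c: {s3, s5}
read a: {s1, s2, s3}
read c: {s0, s3, s5}
read c: {s0, s3, s4, s5}
Final reachable set {s0, s3, s4, s5} has 4 states.

4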